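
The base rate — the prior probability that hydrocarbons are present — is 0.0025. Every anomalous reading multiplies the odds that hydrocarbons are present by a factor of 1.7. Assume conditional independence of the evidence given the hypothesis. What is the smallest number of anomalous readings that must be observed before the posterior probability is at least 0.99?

20

Prior odds: 0.0025 ÷ 0.9975 = 1/399.
Likelihood ratio per anomalous reading = 1.7.
Target odds: 0.99 ÷ 0.01 = 99.
Need (1/399) × 1.7ⁿ ≥ 99, i.e. 1.7ⁿ ≥ 39501.
1.7¹⁹ ≈23907.2 falls short of 39501 but 1.7²⁰ ≈40642.3 reaches it, so n = 20.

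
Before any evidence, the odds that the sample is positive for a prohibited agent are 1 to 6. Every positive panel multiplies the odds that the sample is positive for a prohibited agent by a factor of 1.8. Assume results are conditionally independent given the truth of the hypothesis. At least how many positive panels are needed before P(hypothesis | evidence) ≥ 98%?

Prior odds = 1/6.
Likelihood ratio per positive panel = 1.8.
Target odds: 0.98 ÷ 0.02 = 49.
Need (1/6) × 1.8ⁿ ≥ 49, i.e. 1.8ⁿ ≥ 294.
1.8⁹ = 387420489/1953125 falls short of 294 but 1.8¹⁰ ≈357.047 reaches it, so n = 10.

10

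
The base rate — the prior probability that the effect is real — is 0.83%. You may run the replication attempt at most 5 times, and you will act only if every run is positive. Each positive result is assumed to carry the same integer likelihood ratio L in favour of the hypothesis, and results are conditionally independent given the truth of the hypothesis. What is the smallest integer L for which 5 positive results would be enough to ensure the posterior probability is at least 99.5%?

8

Prior odds = 0.0083/0.9917 = 83/9917.
Target odds = 0.995/0.005 = 199.
Need L⁵ ≥ 199 ÷ (83/9917) = 1973483/83.
7⁵ = 16807 < 1973483/83 ≤ 32768 = 8⁵, so L = 8.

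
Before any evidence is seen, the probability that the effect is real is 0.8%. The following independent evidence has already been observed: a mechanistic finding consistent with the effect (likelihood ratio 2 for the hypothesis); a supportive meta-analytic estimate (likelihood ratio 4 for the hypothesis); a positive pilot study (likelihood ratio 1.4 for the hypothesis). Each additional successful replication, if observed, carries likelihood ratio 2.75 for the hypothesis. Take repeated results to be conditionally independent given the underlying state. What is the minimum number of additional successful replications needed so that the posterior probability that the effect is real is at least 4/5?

Prior odds = 0.008/0.992 = 1/124.
Combined Bayes factor of the evidence already in hand = 2 × 4 × 1.4 = 11.2.
Odds after that evidence = (1/124) × 11.2 = 14/155.
Target odds = 0.8/0.2 = 4.
Need 2.75ⁿ ≥ 4 ÷ (14/155) = 310/7.
2.75³ = 20.796875 falls short of 310/7 but 2.75⁴ = 57.19140625 reaches it, so n = 4.

4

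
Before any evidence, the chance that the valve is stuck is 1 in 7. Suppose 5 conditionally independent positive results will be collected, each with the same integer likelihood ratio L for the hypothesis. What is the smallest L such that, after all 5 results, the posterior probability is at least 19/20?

Prior odds = (1/7)/(6/7) = 1/6.
Target odds = 0.95/0.05 = 19.
Need L⁵ ≥ 19 ÷ (1/6) = 114.
2⁵ = 32 < 114 ≤ 243 = 3⁵, so L = 3.

3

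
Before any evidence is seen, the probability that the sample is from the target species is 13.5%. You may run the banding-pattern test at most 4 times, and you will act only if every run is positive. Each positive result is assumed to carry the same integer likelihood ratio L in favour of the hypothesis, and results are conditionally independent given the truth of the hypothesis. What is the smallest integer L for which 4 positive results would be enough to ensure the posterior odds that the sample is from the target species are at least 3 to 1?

3

Prior odds = 0.135/0.865 = 27/173.
Target odds = 3.
Need L⁴ ≥ 3 ÷ (27/173) = 173/9.
2⁴ = 16 < 173/9 ≤ 81 = 3⁴, so L = 3.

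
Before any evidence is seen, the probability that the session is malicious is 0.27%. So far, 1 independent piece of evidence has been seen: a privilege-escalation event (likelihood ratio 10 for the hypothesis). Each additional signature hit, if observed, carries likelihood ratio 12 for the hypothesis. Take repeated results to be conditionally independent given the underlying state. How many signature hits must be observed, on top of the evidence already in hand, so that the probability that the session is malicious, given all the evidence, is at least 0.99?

Prior odds = 0.0027/0.9973 = 27/9973.
Bayes factor of the evidence already in hand = 10.
Odds after that evidence = (27/9973) × 10 = 270/9973.
Target odds = 0.99/0.01 = 99.
Need 12ⁿ ≥ 99 ÷ (270/9973) = 109703/30.
12³ = 1728 falls short of 109703/30 but 12⁴ = 20736 reaches it, so n = 4.

4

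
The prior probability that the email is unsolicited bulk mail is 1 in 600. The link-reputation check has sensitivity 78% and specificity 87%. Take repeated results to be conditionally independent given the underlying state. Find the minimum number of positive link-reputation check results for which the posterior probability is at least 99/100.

Prior odds: (1/600) ÷ (599/600) = 1/599.
False-positive rate = 1 − 0.87 = 0.13; likelihood ratio of a positive = 0.78/0.13 = 6.
Target odds: 0.99 ÷ 0.01 = 99.
Require 6ⁿ ≥ 99 ÷ (1/599) = 59301.
6⁶ = 46656 falls short of 59301 but 6⁷ = 279936 reaches it, so n = 7.

7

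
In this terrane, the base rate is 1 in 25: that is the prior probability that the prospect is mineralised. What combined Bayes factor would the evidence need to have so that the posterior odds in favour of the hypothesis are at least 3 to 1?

Prior odds = 0.04/0.96 = 1/24.
Target odds = 3.
Required Bayes factor = 3 ÷ (1/24) = 72.

72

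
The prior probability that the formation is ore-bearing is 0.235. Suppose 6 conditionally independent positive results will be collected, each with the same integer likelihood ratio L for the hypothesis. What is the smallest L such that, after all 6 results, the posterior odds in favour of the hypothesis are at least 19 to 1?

2

Prior odds = 0.235/0.765 = 47/153.
Target odds = 19.
Need L⁶ ≥ 19 ÷ (47/153) = 2907/47.
1⁶ = 1 < 2907/47 ≤ 64 = 2⁶, so L = 2.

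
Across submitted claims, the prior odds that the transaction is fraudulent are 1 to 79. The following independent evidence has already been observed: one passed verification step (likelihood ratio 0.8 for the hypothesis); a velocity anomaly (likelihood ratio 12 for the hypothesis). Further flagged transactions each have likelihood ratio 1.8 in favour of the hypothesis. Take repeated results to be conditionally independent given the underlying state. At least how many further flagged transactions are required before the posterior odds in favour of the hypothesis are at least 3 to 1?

Prior odds = 1/79.
Combined Bayes factor of the evidence already in hand = 0.8 × 12 = 9.6.
Odds after that evidence = (1/79) × 9.6 = 48/395.
Target odds = 3.
Need 1.8ⁿ ≥ 3 ÷ (48/395) = 24.6875.
1.8⁵ = 18.89568 falls short of 24.6875 but 1.8⁶ = 531441/15625 reaches it, so n = 6.

6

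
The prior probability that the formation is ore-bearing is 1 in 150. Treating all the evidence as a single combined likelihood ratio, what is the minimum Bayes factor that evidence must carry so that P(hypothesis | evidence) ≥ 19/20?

Prior odds = (1/150)/(149/150) = 1/149.
Target odds = 0.95/0.05 = 19.
Required Bayes factor = 19 ÷ (1/149) = 2831.

2831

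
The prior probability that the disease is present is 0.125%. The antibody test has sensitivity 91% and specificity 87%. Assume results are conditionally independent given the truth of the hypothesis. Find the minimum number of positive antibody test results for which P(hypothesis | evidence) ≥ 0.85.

5

Prior odds: 0.00125 ÷ 0.99875 = 1/799.
False-positive rate = 1 − 0.87 = 0.13; likelihood ratio of a positive = 0.91/0.13 = 7.
Target odds: 0.85 ÷ 0.15 = 17/3.
Require 7ⁿ ≥ 17/3 ÷ (1/799) = 13583/3.
7⁴ = 2401 falls short of 13583/3 but 7⁵ = 16807 reaches it, so n = 5.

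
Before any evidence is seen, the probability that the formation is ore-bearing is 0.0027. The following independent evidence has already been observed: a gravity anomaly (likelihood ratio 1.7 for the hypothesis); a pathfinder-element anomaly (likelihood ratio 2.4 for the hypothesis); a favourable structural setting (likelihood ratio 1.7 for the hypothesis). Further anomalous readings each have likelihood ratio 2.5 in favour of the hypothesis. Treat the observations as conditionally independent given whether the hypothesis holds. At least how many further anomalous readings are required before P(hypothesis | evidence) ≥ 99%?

10

Prior odds = 0.0027/0.9973 = 27/9973.
Combined Bayes factor of the evidence already in hand = 1.7 × 2.4 × 1.7 = 6.936.
Odds after that evidence = (27/9973) × 6.936 = 23409/1246625.
Target odds = 0.99/0.01 = 99.
Need 2.5ⁿ ≥ 99 ÷ (23409/1246625) = 13712875/2601.
2.5⁹ = 1953125/512 falls short of 13712875/2601 but 2.5¹⁰ = 9765625/1024 reaches it, so n = 10.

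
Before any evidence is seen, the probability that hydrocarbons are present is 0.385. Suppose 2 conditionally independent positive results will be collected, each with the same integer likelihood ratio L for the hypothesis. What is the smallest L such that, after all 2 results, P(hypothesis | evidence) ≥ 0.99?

Prior odds = 0.385/0.615 = 77/123.
Target odds = 0.99/0.01 = 99.
Need L² ≥ 99 ÷ (77/123) = 1107/7.
12² = 144 < 1107/7 ≤ 169 = 13², so L = 13.

13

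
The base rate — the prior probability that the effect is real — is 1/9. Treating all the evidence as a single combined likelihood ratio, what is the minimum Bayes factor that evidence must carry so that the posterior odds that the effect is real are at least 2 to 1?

16

Prior odds = (1/9)/(8/9) = 0.125.
Target odds = 2.
Required Bayes factor = 2 ÷ 0.125 = 16.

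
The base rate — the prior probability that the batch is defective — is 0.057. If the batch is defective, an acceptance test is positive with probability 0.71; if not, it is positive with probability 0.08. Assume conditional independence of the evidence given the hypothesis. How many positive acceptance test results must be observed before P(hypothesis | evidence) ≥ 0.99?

Prior odds: 0.057 ÷ 0.943 = 57/943.
Likelihood ratio of a positive = 0.71/0.08 = 8.875.
Target odds: 0.99 ÷ 0.01 = 99.
Require 8.875ⁿ ≥ 99 ÷ (57/943) = 31119/19.
8.875³ = 357911/512 falls short of 31119/19 but 8.875⁴ = 25411681/4096 reaches it, so n = 4.

4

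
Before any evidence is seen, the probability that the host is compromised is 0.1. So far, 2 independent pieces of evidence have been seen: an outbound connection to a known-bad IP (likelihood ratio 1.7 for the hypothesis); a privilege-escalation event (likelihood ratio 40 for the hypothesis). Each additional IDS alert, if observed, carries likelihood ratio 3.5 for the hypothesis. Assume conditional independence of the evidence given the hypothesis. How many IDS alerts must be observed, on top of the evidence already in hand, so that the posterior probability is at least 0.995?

3

Prior odds = 0.1/0.9 = 1/9.
Combined Bayes factor of the evidence already in hand = 1.7 × 40 = 68.
Odds after that evidence = (1/9) × 68 = 68/9.
Target odds = 0.995/0.005 = 199.
Need 3.5ⁿ ≥ 199 ÷ (68/9) = 1791/68.
3.5² = 12.25 falls short of 1791/68 but 3.5³ = 42.875 reaches it, so n = 3.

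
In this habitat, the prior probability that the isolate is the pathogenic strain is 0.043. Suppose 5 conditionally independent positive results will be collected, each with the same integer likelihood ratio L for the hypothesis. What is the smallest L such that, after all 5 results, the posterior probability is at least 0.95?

4

Prior odds = 0.043/0.957 = 43/957.
Target odds = 0.95/0.05 = 19.
Need L⁵ ≥ 19 ÷ (43/957) = 18183/43.
3⁵ = 243 < 18183/43 ≤ 1024 = 4⁵, so L = 4.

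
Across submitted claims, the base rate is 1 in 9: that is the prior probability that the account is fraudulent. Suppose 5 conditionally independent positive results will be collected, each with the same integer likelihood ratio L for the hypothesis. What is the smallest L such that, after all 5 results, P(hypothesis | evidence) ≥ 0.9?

Prior odds = (1/9)/(8/9) = 0.125.
Target odds = 0.9/0.1 = 9.
Need L⁵ ≥ 9 ÷ 0.125 = 72.
2⁵ = 32 < 72 ≤ 243 = 3⁵, so L = 3.

3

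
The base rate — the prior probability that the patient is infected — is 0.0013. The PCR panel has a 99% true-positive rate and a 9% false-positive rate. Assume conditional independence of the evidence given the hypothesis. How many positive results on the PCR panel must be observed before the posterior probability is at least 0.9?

4

Prior odds: 0.0013 ÷ 0.9987 = 13/9987.
Likelihood ratio of a positive result = 0.99/0.09 = 11.
Target odds: 0.9 ÷ 0.1 = 9.
Require 11ⁿ ≥ 9 ÷ (13/9987) = 89883/13.
11³ = 1331 falls short of 89883/13 but 11⁴ = 14641 reaches it, so n = 4.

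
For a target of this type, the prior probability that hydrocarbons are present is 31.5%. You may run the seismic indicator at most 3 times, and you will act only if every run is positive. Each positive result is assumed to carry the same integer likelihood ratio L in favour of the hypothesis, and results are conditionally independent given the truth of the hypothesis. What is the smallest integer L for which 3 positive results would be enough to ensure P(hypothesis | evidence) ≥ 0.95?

4

Prior odds = 0.315/0.685 = 63/137.
Target odds = 0.95/0.05 = 19.
Need L³ ≥ 19 ÷ (63/137) = 2603/63.
3³ = 27 < 2603/63 ≤ 64 = 4³, so L = 4.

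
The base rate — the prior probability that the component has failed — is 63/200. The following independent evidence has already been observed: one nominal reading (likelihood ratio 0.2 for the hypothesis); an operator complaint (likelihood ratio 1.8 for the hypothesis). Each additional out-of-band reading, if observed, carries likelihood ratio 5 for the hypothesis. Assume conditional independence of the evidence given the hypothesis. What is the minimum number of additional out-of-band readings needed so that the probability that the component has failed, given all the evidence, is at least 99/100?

4

Prior odds = 0.315/0.685 = 63/137.
Combined Bayes factor of the evidence already in hand = 0.2 × 1.8 = 0.36.
Odds after that evidence = (63/137) × 0.36 = 567/3425.
Target odds = 0.99/0.01 = 99.
Need 5ⁿ ≥ 99 ÷ (567/3425) = 37675/63.
5³ = 125 falls short of 37675/63 but 5⁴ = 625 reaches it, so n = 4.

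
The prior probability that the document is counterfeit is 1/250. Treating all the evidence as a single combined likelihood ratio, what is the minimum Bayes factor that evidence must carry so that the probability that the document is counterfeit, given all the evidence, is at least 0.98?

Prior odds = 0.004/0.996 = 1/249.
Target odds = 0.98/0.02 = 49.
Required Bayes factor = 49 ÷ (1/249) = 12201.

12201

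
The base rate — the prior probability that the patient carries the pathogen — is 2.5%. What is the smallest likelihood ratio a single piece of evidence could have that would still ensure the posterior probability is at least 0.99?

3861

Prior odds = 0.025/0.975 = 1/39.
Target odds = 0.99/0.01 = 99.
Required Bayes factor = 99 ÷ (1/39) = 3861.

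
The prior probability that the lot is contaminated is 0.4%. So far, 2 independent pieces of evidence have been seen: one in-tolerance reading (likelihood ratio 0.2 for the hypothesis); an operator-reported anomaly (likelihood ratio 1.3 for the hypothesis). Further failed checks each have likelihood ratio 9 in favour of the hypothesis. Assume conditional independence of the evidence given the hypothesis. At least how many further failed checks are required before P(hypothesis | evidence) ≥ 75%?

4

Prior odds = 0.004/0.996 = 1/249.
Combined Bayes factor of the evidence already in hand = 0.2 × 1.3 = 0.26.
Odds after that evidence = (1/249) × 0.26 = 13/12450.
Target odds = 0.75/0.25 = 3.
Need 9ⁿ ≥ 3 ÷ (13/12450) = 37350/13.
9³ = 729 falls short of 37350/13 but 9⁴ = 6561 reaches it, so n = 4.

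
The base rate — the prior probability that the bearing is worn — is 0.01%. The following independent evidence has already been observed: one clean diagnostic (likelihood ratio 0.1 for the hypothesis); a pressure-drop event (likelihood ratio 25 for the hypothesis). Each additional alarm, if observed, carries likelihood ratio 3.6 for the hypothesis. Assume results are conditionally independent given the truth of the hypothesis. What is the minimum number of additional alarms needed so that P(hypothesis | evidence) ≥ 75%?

Prior odds = 0.0001/0.9999 = 1/9999.
Combined Bayes factor of the evidence already in hand = 0.1 × 25 = 2.5.
Odds after that evidence = (1/9999) × 2.5 = 5/19998.
Target odds = 0.75/0.25 = 3.
Need 3.6ⁿ ≥ 3 ÷ (5/19998) = 11998.8.
3.6⁷ = 612220032/78125 falls short of 11998.8 but 3.6⁸ ≈28211.1 reaches it, so n = 8.

8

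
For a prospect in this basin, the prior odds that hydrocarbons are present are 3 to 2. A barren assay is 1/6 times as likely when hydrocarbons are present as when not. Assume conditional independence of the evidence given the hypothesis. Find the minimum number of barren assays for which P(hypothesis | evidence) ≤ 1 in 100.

3

Prior odds = 1.5.
Likelihood ratio per barren assay = 1/6.
Target odds: 0.01 ÷ 0.99 = 1/99.
Need 1.5 × (1/6)ⁿ ≤ 1/99, i.e. (1/6)ⁿ ≤ 2/297.
(1/6)² = 1/36 is still above 2/297 but (1/6)³ = 1/216 is at or below it, so n = 3.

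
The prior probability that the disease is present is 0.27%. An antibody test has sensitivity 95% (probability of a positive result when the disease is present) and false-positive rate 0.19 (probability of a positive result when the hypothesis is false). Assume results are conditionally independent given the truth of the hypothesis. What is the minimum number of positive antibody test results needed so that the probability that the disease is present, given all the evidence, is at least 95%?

6

Prior odds: 0.0027 ÷ 0.9973 = 27/9973.
Likelihood ratio of a positive result = 0.95/0.19 = 5.
Target posterior odds = 0.95/0.05 = 19.
Require 5ⁿ ≥ 19 ÷ (27/9973) = 189487/27.
5⁵ = 3125 falls short of 189487/27 but 5⁶ = 15625 reaches it, so n = 6.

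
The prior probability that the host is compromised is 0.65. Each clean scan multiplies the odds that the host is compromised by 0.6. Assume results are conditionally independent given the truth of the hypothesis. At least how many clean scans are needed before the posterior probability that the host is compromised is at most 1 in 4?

Prior odds = 0.65/0.35 = 13/7.
Likelihood ratio per clean scan = 0.6.
Target posterior odds = 0.25/0.75 = 1/3.
Need (13/7) × 0.6ⁿ ≤ 1/3, i.e. 0.6ⁿ ≤ 7/39.
0.6³ = 0.216 is still above 7/39 but 0.6⁴ = 0.1296 is at or below it, so n = 4.

4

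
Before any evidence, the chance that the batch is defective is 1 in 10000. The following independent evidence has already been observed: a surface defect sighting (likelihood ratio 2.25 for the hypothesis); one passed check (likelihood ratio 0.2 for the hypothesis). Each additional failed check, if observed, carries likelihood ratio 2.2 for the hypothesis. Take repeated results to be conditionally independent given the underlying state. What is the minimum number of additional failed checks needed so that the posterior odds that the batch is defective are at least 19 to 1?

17

Prior odds = 0.0001/0.9999 = 1/9999.
Combined Bayes factor of the evidence already in hand = 2.25 × 0.2 = 0.45.
Odds after that evidence = (1/9999) × 0.45 = 1/22220.
Target odds = 19.
Need 2.2ⁿ ≥ 19 ÷ (1/22220) = 422180.
2.2¹⁶ ≈301136 falls short of 422180 but 2.2¹⁷ ≈662500 reaches it, so n = 17.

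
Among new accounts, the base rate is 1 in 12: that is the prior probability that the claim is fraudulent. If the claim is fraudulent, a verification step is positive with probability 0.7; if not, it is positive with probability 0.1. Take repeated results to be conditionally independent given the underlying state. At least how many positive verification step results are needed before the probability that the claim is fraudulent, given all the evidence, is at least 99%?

4

Prior odds: (1/12) ÷ (11/12) = 1/11.
Likelihood ratio of a positive = 0.7/0.1 = 7.
Target odds: 0.99 ÷ 0.01 = 99.
Need (1/11) × 7ⁿ ≥ 99, i.e. 7ⁿ ≥ 1089.
7³ = 343 falls short of 1089 but 7⁴ = 2401 reaches it, so n = 4.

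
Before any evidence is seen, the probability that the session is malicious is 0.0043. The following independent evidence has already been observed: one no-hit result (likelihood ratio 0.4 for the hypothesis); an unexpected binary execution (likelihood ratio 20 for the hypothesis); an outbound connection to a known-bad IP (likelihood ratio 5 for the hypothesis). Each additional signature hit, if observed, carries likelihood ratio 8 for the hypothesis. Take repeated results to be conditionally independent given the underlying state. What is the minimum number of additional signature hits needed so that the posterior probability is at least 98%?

3

Prior odds = 0.0043/0.9957 = 43/9957.
Combined Bayes factor of the evidence already in hand = 0.4 × 20 × 5 = 40.
Odds after that evidence = (43/9957) × 40 = 1720/9957.
Target odds = 0.98/0.02 = 49.
Need 8ⁿ ≥ 49 ÷ (1720/9957) = 487893/1720.
8² = 64 falls short of 487893/1720 but 8³ = 512 reaches it, so n = 3.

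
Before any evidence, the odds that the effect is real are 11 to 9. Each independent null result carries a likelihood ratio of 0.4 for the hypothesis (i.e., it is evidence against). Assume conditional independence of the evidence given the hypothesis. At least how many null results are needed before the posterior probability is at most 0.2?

2

Prior odds = 11/9.
Likelihood ratio per null result = 0.4.
Target posterior odds = 0.2/0.8 = 0.25.
Need (11/9) × 0.4ⁿ ≤ 0.25, i.e. 0.4ⁿ ≤ 9/44.
0.4¹ = 0.4 is still above 9/44 but 0.4² = 0.16 is at or below it, so n = 2.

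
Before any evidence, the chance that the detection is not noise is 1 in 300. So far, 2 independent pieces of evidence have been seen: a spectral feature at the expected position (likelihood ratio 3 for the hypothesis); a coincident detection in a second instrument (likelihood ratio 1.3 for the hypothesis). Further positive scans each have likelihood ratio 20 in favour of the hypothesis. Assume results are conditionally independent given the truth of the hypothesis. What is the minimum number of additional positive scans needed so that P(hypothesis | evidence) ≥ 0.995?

Prior odds = (1/300)/(299/300) = 1/299.
Combined Bayes factor of the evidence already in hand = 3 × 1.3 = 3.9.
Odds after that evidence = (1/299) × 3.9 = 3/230.
Target odds = 0.995/0.005 = 199.
Need 20ⁿ ≥ 199 ÷ (3/230) = 45770/3.
20³ = 8000 falls short of 45770/3 but 20⁴ = 160000 reaches it, so n = 4.

4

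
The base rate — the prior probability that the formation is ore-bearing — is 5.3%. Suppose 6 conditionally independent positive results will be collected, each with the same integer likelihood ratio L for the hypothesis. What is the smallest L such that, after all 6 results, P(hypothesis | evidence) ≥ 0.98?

4

Prior odds = 0.053/0.947 = 53/947.
Target odds = 0.98/0.02 = 49.
Need L⁶ ≥ 49 ÷ (53/947) = 46403/53.
3⁶ = 729 < 46403/53 ≤ 4096 = 4⁶, so L = 4.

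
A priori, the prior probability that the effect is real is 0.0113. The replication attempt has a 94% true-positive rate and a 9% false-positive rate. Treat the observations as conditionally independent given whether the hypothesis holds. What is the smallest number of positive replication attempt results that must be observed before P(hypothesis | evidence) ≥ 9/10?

3

Prior odds = 0.0113/0.9887 = 113/9887.
Likelihood ratio of a positive result = 0.94/0.09 = 94/9.
Target posterior odds = 0.9/0.1 = 9.
Need (113/9887) × (94/9)ⁿ ≥ 9, i.e. (94/9)ⁿ ≥ 88983/113.
(94/9)² = 8836/81 falls short of 88983/113 but (94/9)³ = 830584/729 reaches it, so n = 3.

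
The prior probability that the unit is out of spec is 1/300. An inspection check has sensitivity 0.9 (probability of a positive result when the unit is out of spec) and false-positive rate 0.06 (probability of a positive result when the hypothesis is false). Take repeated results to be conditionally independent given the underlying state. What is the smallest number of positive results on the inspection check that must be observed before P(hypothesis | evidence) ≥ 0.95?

Prior odds = (1/300)/(299/300) = 1/299.
Likelihood ratio of a positive result = 0.9/0.06 = 15.
Target odds: 0.95 ÷ 0.05 = 19.
Need (1/299) × 15ⁿ ≥ 19, i.e. 15ⁿ ≥ 5681.
15³ = 3375 falls short of 5681 but 15⁴ = 50625 reaches it, so n = 4.

4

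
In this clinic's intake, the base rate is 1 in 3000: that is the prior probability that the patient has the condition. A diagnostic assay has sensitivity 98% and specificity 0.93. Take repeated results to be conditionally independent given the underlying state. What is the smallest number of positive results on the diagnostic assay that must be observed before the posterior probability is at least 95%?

Prior odds: (1/3000) ÷ (2999/3000) = 1/2999.
False-positive rate = 1 − 0.93 = 0.07; likelihood ratio of a positive = 0.98/0.07 = 14.
Target posterior odds = 0.95/0.05 = 19.
Require 14ⁿ ≥ 19 ÷ (1/2999) = 56981.
14⁴ = 38416 falls short of 56981 but 14⁵ = 537824 reaches it, so n = 5.

5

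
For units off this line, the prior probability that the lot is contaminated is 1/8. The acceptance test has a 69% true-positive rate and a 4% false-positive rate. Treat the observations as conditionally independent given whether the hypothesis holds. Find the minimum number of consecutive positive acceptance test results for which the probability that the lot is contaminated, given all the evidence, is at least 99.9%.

4

Prior odds: 0.125 ÷ 0.875 = 1/7.
Likelihood ratio of a positive result = 0.69/0.04 = 17.25.
Target posterior odds = 0.999/0.001 = 999.
Need (1/7) × 17.25ⁿ ≥ 999, i.e. 17.25ⁿ ≥ 6993.
17.25³ = 5132.953125 falls short of 6993 but 17.25⁴ = 22667121/256 reaches it, so n = 4.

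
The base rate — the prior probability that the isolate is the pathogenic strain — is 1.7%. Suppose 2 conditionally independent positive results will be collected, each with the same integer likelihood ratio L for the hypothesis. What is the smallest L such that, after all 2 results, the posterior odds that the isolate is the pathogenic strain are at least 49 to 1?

54

Prior odds = 0.017/0.983 = 17/983.
Target odds = 49.
Need L² ≥ 49 ÷ (17/983) = 48167/17.
53² = 2809 < 48167/17 ≤ 2916 = 54², so L = 54.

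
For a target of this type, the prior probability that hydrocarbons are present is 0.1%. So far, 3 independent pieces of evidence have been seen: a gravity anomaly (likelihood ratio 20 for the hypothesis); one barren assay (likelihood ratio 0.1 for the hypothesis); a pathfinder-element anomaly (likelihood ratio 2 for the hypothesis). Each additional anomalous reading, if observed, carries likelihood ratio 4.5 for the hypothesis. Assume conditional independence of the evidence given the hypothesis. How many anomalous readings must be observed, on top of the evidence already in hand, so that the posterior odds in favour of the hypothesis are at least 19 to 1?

Prior odds = 0.001/0.999 = 1/999.
Combined Bayes factor of the evidence already in hand = 20 × 0.1 × 2 = 4.
Odds after that evidence = (1/999) × 4 = 4/999.
Target odds = 19.
Need 4.5ⁿ ≥ 19 ÷ (4/999) = 4745.25.
4.5⁵ = 1845.28125 falls short of 4745.25 but 4.5⁶ = 8303.765625 reaches it, so n = 6.

6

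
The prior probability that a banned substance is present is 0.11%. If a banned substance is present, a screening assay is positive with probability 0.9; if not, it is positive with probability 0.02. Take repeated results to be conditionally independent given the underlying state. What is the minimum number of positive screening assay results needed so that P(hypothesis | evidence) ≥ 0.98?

Prior odds: 0.0011 ÷ 0.9989 = 11/9989.
Likelihood ratio of a positive = 0.9/0.02 = 45.
Target posterior odds = 0.98/0.02 = 49.
Require 45ⁿ ≥ 49 ÷ (11/9989) = 489461/11.
45² = 2025 falls short of 489461/11 but 45³ = 91125 reaches it, so n = 3.

3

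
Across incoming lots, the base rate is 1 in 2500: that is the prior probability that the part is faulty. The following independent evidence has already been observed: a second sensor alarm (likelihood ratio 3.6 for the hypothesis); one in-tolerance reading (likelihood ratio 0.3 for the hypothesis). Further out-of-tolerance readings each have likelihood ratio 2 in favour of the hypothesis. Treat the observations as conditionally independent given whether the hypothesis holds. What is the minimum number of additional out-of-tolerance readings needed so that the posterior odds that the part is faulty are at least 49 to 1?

Prior odds = 0.0004/0.9996 = 1/2499.
Combined Bayes factor of the evidence already in hand = 3.6 × 0.3 = 1.08.
Odds after that evidence = (1/2499) × 1.08 = 9/20825.
Target odds = 49.
Need 2ⁿ ≥ 49 ÷ (9/20825) = 1020425/9.
2¹⁶ = 65536 falls short of 1020425/9 but 2¹⁷ = 131072 reaches it, so n = 17.

17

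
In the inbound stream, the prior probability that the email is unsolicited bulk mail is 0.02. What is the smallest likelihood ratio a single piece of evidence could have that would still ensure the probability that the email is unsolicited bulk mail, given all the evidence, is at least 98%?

2401

Prior odds = 0.02/0.98 = 1/49.
Target odds = 0.98/0.02 = 49.
Required Bayes factor = 49 ÷ (1/49) = 2401.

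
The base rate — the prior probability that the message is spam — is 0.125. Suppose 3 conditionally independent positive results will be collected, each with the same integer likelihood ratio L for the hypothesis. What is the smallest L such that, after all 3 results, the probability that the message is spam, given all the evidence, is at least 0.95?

6

Prior odds = 0.125/0.875 = 1/7.
Target odds = 0.95/0.05 = 19.
Need L³ ≥ 19 ÷ (1/7) = 133.
5³ = 125 < 133 ≤ 216 = 6³, so L = 6.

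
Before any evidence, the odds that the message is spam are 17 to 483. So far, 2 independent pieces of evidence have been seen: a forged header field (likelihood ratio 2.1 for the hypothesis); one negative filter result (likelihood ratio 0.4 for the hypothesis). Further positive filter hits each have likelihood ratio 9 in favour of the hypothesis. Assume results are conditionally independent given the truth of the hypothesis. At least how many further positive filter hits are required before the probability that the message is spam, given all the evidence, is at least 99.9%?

5

Prior odds = 17/483.
Combined Bayes factor of the evidence already in hand = 2.1 × 0.4 = 0.84.
Odds after that evidence = (17/483) × 0.84 = 17/575.
Target odds = 0.999/0.001 = 999.
Need 9ⁿ ≥ 999 ÷ (17/575) = 574425/17.
9⁴ = 6561 falls short of 574425/17 but 9⁵ = 59049 reaches it, so n = 5.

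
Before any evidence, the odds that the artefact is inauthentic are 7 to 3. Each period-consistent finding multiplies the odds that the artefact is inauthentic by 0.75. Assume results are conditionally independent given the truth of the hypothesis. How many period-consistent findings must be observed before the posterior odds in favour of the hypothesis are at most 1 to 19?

14

Prior odds = 7/3.
Likelihood ratio per period-consistent finding = 0.75.
Target odds = 1/19.
Need (7/3) × 0.75ⁿ ≤ 1/19, i.e. 0.75ⁿ ≤ 3/133.
0.75¹³ = 1594323/67108864 is still above 3/133 but 0.75¹⁴ = 4782969/268435456 is at or below it, so n = 14.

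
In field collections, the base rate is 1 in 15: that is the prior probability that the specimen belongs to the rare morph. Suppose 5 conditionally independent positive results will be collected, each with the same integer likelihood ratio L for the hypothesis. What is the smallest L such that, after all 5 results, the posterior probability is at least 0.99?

5

Prior odds = (1/15)/(14/15) = 1/14.
Target odds = 0.99/0.01 = 99.
Need L⁵ ≥ 99 ÷ (1/14) = 1386.
4⁵ = 1024 < 1386 ≤ 3125 = 5⁵, so L = 5.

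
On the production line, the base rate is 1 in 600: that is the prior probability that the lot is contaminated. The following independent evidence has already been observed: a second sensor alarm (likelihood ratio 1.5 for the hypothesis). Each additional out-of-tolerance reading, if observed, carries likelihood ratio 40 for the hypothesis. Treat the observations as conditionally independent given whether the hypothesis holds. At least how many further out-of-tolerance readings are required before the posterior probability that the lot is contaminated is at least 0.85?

Prior odds = (1/600)/(599/600) = 1/599.
Bayes factor of the evidence already in hand = 1.5.
Odds after that evidence = (1/599) × 1.5 = 3/1198.
Target odds = 0.85/0.15 = 17/3.
Need 40ⁿ ≥ 17/3 ÷ (3/1198) = 20366/9.
40² = 1600 falls short of 20366/9 but 40³ = 64000 reaches it, so n = 3.

3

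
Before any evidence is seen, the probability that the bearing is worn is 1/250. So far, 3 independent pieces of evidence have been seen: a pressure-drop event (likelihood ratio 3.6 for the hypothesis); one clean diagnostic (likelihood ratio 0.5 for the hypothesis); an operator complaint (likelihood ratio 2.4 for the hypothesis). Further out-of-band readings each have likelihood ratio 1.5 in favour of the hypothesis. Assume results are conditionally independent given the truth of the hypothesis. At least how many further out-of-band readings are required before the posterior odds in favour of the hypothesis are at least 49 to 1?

Prior odds = 0.004/0.996 = 1/249.
Combined Bayes factor of the evidence already in hand = 3.6 × 0.5 × 2.4 = 4.32.
Odds after that evidence = (1/249) × 4.32 = 36/2075.
Target odds = 49.
Need 1.5ⁿ ≥ 49 ÷ (36/2075) = 101675/36.
1.5¹⁹ ≈2216.84 falls short of 101675/36 but 1.5²⁰ ≈3325.26 reaches it, so n = 20.

20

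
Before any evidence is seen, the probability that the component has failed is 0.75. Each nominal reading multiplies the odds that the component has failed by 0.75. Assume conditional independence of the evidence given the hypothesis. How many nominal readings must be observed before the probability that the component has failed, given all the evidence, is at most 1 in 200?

23

Prior odds = 0.75/0.25 = 3.
Likelihood ratio per nominal reading = 0.75.
Target posterior odds = 0.005/0.995 = 1/199.
Require 0.75ⁿ ≤ 1/199 ÷ 3 = 1/597.
0.75²² ≈0.00178381 is still above 1/597 but 0.75²³ ≈0.00133786 is at or below it, so n = 23.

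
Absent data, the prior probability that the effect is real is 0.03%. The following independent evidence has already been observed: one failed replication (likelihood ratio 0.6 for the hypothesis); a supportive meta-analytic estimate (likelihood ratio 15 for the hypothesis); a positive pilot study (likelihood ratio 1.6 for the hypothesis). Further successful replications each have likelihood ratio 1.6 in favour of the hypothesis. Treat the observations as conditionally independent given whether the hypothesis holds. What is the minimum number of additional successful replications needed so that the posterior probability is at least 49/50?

Prior odds = 0.0003/0.9997 = 3/9997.
Combined Bayes factor of the evidence already in hand = 0.6 × 15 × 1.6 = 14.4.
Odds after that evidence = (3/9997) × 14.4 = 216/49985.
Target odds = 0.98/0.02 = 49.
Need 1.6ⁿ ≥ 49 ÷ (216/49985) = 2449265/216.
1.6¹⁹ ≈7555.79 falls short of 2449265/216 but 1.6²⁰ ≈12089.3 reaches it, so n = 20.

20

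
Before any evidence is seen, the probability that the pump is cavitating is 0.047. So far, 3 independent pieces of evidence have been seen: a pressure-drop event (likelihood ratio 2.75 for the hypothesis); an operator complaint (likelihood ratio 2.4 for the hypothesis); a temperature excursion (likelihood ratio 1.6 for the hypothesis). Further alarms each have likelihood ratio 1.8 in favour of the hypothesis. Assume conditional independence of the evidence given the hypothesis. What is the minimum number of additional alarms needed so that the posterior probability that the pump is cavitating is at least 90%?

Prior odds = 0.047/0.953 = 47/953.
Combined Bayes factor of the evidence already in hand = 2.75 × 2.4 × 1.6 = 10.56.
Odds after that evidence = (47/953) × 10.56 = 12408/23825.
Target odds = 0.9/0.1 = 9.
Need 1.8ⁿ ≥ 9 ÷ (12408/23825) = 71475/4136.
1.8⁴ = 10.4976 falls short of 71475/4136 but 1.8⁵ = 18.89568 reaches it, so n = 5.

5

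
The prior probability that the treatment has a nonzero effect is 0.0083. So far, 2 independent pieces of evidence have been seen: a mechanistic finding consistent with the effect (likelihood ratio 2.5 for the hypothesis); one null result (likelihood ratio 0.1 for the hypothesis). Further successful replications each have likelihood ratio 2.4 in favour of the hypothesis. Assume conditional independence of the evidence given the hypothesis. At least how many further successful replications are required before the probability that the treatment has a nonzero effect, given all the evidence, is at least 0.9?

Prior odds = 0.0083/0.9917 = 83/9917.
Combined Bayes factor of the evidence already in hand = 2.5 × 0.1 = 0.25.
Odds after that evidence = (83/9917) × 0.25 = 83/39668.
Target odds = 0.9/0.1 = 9.
Need 2.4ⁿ ≥ 9 ÷ (83/39668) = 357012/83.
2.4⁹ ≈2641.81 falls short of 357012/83 but 2.4¹⁰ ≈6340.34 reaches it, so n = 10.

10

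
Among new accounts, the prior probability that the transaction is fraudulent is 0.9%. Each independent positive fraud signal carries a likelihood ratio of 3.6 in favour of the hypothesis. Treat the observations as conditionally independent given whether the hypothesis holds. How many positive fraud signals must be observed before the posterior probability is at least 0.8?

Prior odds: 0.009 ÷ 0.991 = 9/991.
Likelihood ratio per positive fraud signal = 3.6.
Target odds: 0.8 ÷ 0.2 = 4.
Require 3.6ⁿ ≥ 4 ÷ (9/991) = 3964/9.
3.6⁴ = 167.9616 falls short of 3964/9 but 3.6⁵ = 604.66176 reaches it, so n = 5.

5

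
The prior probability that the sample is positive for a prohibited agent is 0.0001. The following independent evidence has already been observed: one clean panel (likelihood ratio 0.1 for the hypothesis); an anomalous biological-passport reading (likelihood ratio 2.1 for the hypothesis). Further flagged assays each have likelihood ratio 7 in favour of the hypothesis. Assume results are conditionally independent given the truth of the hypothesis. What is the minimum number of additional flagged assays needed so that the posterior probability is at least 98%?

8

Prior odds = 0.0001/0.9999 = 1/9999.
Combined Bayes factor of the evidence already in hand = 0.1 × 2.1 = 0.21.
Odds after that evidence = (1/9999) × 0.21 = 7/333300.
Target odds = 0.98/0.02 = 49.
Need 7ⁿ ≥ 49 ÷ (7/333300) = 2333100.
7⁷ = 823543 falls short of 2333100 but 7⁸ = 5764801 reaches it, so n = 8.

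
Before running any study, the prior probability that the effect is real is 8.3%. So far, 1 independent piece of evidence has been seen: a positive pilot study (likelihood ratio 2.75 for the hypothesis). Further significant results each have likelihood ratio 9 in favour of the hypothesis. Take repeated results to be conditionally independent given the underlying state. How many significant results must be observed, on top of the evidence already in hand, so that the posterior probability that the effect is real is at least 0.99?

Prior odds = 0.083/0.917 = 83/917.
Bayes factor of the evidence already in hand = 2.75.
Odds after that evidence = (83/917) × 2.75 = 913/3668.
Target odds = 0.99/0.01 = 99.
Need 9ⁿ ≥ 99 ÷ (913/3668) = 33012/83.
9² = 81 falls short of 33012/83 but 9³ = 729 reaches it, so n = 3.

3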